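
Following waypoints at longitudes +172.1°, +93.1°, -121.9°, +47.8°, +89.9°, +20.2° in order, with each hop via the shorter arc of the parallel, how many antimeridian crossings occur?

1

Leg 1: +172.1° → +93.1°, shortest Δλ = -79.0° (west) — does not cross 180°.
Leg 2: +93.1° → -121.9°, shortest Δλ = 145.0° (east) — crosses 180°.
Leg 3: -121.9° → +47.8°, shortest Δλ = 169.7° (east) — does not cross 180°.
Leg 4: +47.8° → +89.9°, shortest Δλ = 42.1° (east) — does not cross 180°.
Leg 5: +89.9° → +20.2°, shortest Δλ = -69.7° (west) — does not cross 180°.
Total crossings: 1.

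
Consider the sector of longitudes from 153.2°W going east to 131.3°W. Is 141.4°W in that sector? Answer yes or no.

Band width going east from -153.2° to -131.3°: ((-131.3 − -153.2) mod 360) = 21.9°.
Offset of -141.4° east of the west edge: ((-141.4 − -153.2) mod 360) = 11.8°.
11.8° ≤ 21.9° ⇒ inside.

Yes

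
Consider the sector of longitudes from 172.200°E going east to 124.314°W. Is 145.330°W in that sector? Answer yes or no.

Yes

Band width going east from +172.200° to -124.314°: ((-124.314 − 172.200) mod 360) = 63.486°.
Offset of -145.330° east of the west edge: ((-145.330 − 172.200) mod 360) = 42.470°.
42.470° ≤ 63.486° ⇒ inside.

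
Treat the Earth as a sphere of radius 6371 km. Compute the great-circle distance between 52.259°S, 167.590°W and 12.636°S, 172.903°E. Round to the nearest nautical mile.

Δλ = 172.903 − -167.590 = 340.493°; wrapped into (−180°, 180°]: -19.507°.
Δφ = -12.636 − -52.259 = 39.623°.
a = sin²(Δφ/2) + cos φ₁ · cos φ₂ · sin²(Δλ/2) = 0.132013.
c = 2·atan2(√a, √(1−a)) = 0.74369 rad → d = 6371·c ≈ 4738.06 km ≈ 2558.35 nmi.

2558 nmi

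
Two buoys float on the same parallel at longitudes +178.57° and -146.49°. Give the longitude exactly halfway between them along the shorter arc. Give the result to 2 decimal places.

-163.96°

Signed shortest Δλ from +178.57° to -146.49° is +34.94°.
Midpoint longitude = +178.57° + (+34.94°)/2 = +178.57° + 17.47° = +196.04°.
Normalise into (−180°, 180°]: -163.96°.
(The naïve average (+178.57 + -146.49)/2 = 16.04° is on the wrong side of the globe.)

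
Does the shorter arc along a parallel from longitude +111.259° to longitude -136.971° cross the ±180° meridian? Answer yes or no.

Naïve |-136.971 − 111.259| = 248.23° > 180°, so the shorter arc goes the other way round — across 180°.
Signed shortest Δλ = ((-136.971 − 111.259 + 180) mod 360) − 180 = 111.77°.
Going east by 111.77° from +111.259° passes through 180° before reaching -136.971°.

Yes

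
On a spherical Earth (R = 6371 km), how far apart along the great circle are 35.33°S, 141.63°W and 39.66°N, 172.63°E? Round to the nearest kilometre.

Δλ = 172.63 − -141.63 = 314.26°; wrapped into (−180°, 180°]: -45.74°.
Δφ = 39.66 − -35.33 = 74.99°.
a = sin²(Δφ/2) + cos φ₁ · cos φ₂ · sin²(Δλ/2) = 0.465371.
c = 2·atan2(√a, √(1−a)) = 1.50148 rad → d = 6371·c ≈ 9565.94 km.

9566 km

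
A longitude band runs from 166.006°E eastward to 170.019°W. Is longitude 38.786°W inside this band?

Band width going east from +166.006° to -170.019°: ((-170.019 − 166.006) mod 360) = 23.975°.
Offset of -38.786° east of the west edge: ((-38.786 − 166.006) mod 360) = 155.208°.
155.208° > 23.975° ⇒ outside.

No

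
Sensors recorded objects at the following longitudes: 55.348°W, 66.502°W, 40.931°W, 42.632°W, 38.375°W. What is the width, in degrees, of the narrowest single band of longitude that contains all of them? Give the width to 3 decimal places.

28.127°

Sort the longitudes: -66.502°, -55.348°, -42.632°, -40.931°, -38.375°.
Eastward gaps between consecutive values (wrapping around): 11.154°, 12.716°, 1.701°, 2.556°, 331.873°.
Largest gap = 331.873° ⇒ minimal covering band is its complement: 360° − 331.873° = 28.127°.
Band runs from -66.502° eastward to -38.375°.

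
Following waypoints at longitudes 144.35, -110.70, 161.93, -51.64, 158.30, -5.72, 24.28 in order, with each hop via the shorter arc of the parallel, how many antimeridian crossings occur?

4

Leg 1: +144.35° → -110.70°, shortest Δλ = 104.95° (east) — crosses 180°.
Leg 2: -110.70° → +161.93°, shortest Δλ = -87.37° (west) — crosses 180°.
Leg 3: +161.93° → -51.64°, shortest Δλ = 146.43° (east) — crosses 180°.
Leg 4: -51.64° → +158.30°, shortest Δλ = -150.06° (west) — crosses 180°.
Leg 5: +158.30° → -5.72°, shortest Δλ = -164.02° (west) — does not cross 180°.
Leg 6: -5.72° → +24.28°, shortest Δλ = 30.0° (east) — does not cross 180°.
Total crossings: 4.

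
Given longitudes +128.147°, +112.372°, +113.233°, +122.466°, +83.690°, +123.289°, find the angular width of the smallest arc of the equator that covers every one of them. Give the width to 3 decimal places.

44.457°

Sort the longitudes: +83.690°, +112.372°, +113.233°, +122.466°, +123.289°, +128.147°.
Eastward gaps between consecutive values (wrapping around): 28.682°, 0.861°, 9.233°, 0.823°, 4.858°, 315.543°.
Largest gap = 315.543° ⇒ minimal covering band is its complement: 360° − 315.543° = 44.457°.
Band runs from +83.690° eastward to +128.147°.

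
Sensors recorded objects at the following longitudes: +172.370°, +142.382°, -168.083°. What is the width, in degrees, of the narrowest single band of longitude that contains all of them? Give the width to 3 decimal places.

49.535°

Sort the longitudes: -168.083°, +142.382°, +172.370°.
Eastward gaps between consecutive values (wrapping around): 310.465°, 29.988°, 19.547°.
Largest gap = 310.465° ⇒ minimal covering band is its complement: 360° − 310.465° = 49.535°.
Band runs from +142.382° eastward to -168.083°, crossing the antimeridian.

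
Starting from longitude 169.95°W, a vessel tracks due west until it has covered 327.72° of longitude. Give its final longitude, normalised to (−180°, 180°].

137.67°W

Start at -169.95°; shift −327.72° → -497.67°.
-497.67° lies outside (−180°, 180°]; add 360° → -137.67°.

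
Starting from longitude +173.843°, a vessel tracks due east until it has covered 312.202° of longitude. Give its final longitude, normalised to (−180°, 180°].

+126.045°

Start at +173.843°; shift +312.202° → +486.045°.
+486.045° lies outside (−180°, 180°]; subtract 360° → +126.045°.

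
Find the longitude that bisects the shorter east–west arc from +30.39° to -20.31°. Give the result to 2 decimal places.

+5.04°

Signed shortest Δλ from +30.39° to -20.31° is -50.70°.
Midpoint longitude = +30.39° + (-50.70°)/2 = +30.39° − 25.35° = +5.04°.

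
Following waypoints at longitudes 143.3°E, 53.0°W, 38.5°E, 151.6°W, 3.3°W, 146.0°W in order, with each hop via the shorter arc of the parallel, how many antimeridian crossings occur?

Leg 1: +143.3° → -53.0°, shortest Δλ = 163.7° (east) — crosses 180°.
Leg 2: -53.0° → +38.5°, shortest Δλ = 91.5° (east) — does not cross 180°.
Leg 3: +38.5° → -151.6°, shortest Δλ = 169.9° (east) — crosses 180°.
Leg 4: -151.6° → -3.3°, shortest Δλ = 148.3° (east) — does not cross 180°.
Leg 5: -3.3° → -146.0°, shortest Δλ = -142.7° (west) — does not cross 180°.
Total crossings: 2.

2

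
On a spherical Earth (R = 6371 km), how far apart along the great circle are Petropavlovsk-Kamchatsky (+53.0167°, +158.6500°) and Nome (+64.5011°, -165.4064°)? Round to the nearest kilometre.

Δλ = -165.4064 − 158.6500 = -324.0564°; wrapped into (−180°, 180°]: 35.9436°.
Δφ = 64.5011 − 53.0167 = 11.4844°.
a = sin²(Δφ/2) + cos φ₁ · cos φ₂ · sin²(Δλ/2) = 0.034666.
c = 2·atan2(√a, √(1−a)) = 0.37456 rad → d = 6371·c ≈ 2386.33 km.

2386 km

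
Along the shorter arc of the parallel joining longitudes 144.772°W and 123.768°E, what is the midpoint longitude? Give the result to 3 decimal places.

Signed shortest Δλ from -144.772° to +123.768° is -91.460°.
Midpoint longitude = -144.772° + (-91.460°)/2 = -144.772° − 45.730° = -190.502°.
Normalise into (−180°, 180°]: +169.498°.
(The naïve average (-144.772 + +123.768)/2 = -10.502° is on the wrong side of the globe.)

169.498°E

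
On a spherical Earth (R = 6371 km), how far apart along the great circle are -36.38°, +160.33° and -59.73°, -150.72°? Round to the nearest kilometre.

4320 km

Δλ = -150.72 − 160.33 = -311.05°; wrapped into (−180°, 180°]: 48.95°.
Δφ = -59.73 − -36.38 = -23.35°.
a = sin²(Δφ/2) + cos φ₁ · cos φ₂ · sin²(Δλ/2) = 0.110607.
c = 2·atan2(√a, √(1−a)) = 0.67807 rad → d = 6371·c ≈ 4319.97 km.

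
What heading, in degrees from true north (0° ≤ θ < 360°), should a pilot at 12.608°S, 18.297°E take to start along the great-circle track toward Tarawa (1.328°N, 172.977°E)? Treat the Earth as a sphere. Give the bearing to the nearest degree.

Δλ = 172.977 − 18.297 = 154.680°.
θ = atan2( sin Δλ · cos φ₂ , cos φ₁ · sin φ₂ − sin φ₁ · cos φ₂ · cos Δλ )
  = atan2(0.42756, -0.17464) = 112.218° → normalised to [0°, 360°): 112.218°.

112°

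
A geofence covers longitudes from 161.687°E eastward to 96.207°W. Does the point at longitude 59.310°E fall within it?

Band width going east from +161.687° to -96.207°: ((-96.207 − 161.687) mod 360) = 102.106°.
Offset of +59.310° east of the west edge: ((59.310 − 161.687) mod 360) = 257.623°.
257.623° > 102.106° ⇒ outside.

No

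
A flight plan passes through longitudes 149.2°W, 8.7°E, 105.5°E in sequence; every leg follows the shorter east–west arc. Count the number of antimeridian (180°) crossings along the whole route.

Leg 1: -149.2° → +8.7°, shortest Δλ = 157.9° (east) — does not cross 180°.
Leg 2: +8.7° → +105.5°, shortest Δλ = 96.8° (east) — does not cross 180°.
Total crossings: 0.

0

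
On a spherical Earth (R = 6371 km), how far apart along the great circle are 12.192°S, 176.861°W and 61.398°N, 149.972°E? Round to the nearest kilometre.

8684 km

Δλ = 149.972 − -176.861 = 326.833°; wrapped into (−180°, 180°]: -33.167°.
Δφ = 61.398 − -12.192 = 73.590°.
a = sin²(Δφ/2) + cos φ₁ · cos φ₂ · sin²(Δλ/2) = 0.396863.
c = 2·atan2(√a, √(1−a)) = 1.36303 rad → d = 6371·c ≈ 8683.87 km.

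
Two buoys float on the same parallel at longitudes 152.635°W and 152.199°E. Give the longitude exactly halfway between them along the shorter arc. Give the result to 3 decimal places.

179.782°E

Signed shortest Δλ from -152.635° to +152.199° is -55.166°.
Midpoint longitude = -152.635° + (-55.166°)/2 = -152.635° − 27.583° = -180.218°.
Normalise into (−180°, 180°]: +179.782°.
(The naïve average (-152.635 + +152.199)/2 = -0.218° is on the wrong side of the globe.)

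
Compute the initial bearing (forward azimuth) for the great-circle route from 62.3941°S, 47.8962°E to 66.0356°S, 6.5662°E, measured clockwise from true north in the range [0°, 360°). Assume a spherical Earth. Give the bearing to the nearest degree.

Δλ = 6.5662 − 47.8962 = -41.3300°.
θ = atan2( sin Δλ · cos φ₂ , cos φ₁ · sin φ₂ − sin φ₁ · cos φ₂ · cos Δλ )
  = atan2(-0.26823, -0.15317) = -119.727° → normalised to [0°, 360°): 240.273°.

240°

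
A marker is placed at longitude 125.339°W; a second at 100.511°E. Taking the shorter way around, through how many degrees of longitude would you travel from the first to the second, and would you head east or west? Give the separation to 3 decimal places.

134.150° west

Raw difference: 100.511 − -125.339 = 225.85°.
Normalise into (−180°, 180°]: 225.85° − 360° = -134.15°.
Negative ⇒ the second point lies to the west; separation 134.150°.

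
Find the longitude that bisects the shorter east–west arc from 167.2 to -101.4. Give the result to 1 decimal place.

Signed shortest Δλ from +167.2° to -101.4° is +91.4°.
Midpoint longitude = +167.2° + (+91.4°)/2 = +167.2° + 45.7° = +212.9°.
Normalise into (−180°, 180°]: -147.1°.
(The naïve average (+167.2 + -101.4)/2 = 32.9° is on the wrong side of the globe.)

-147.1°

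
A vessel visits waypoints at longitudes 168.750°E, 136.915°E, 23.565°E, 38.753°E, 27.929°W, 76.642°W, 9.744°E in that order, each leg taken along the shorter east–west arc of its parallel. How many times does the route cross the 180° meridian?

0

Leg 1: +168.750° → +136.915°, shortest Δλ = -31.835° (west) — does not cross 180°.
Leg 2: +136.915° → +23.565°, shortest Δλ = -113.35° (west) — does not cross 180°.
Leg 3: +23.565° → +38.753°, shortest Δλ = 15.188° (east) — does not cross 180°.
Leg 4: +38.753° → -27.929°, shortest Δλ = -66.682° (west) — does not cross 180°.
Leg 5: -27.929° → -76.642°, shortest Δλ = -48.713° (west) — does not cross 180°.
Leg 6: -76.642° → +9.744°, shortest Δλ = 86.386° (east) — does not cross 180°.
Total crossings: 0.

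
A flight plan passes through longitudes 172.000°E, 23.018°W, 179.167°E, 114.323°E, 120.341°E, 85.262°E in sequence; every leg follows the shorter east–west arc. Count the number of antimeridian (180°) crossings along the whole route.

Leg 1: +172.000° → -23.018°, shortest Δλ = 164.982° (east) — crosses 180°.
Leg 2: -23.018° → +179.167°, shortest Δλ = -157.815° (west) — crosses 180°.
Leg 3: +179.167° → +114.323°, shortest Δλ = -64.844° (west) — does not cross 180°.
Leg 4: +114.323° → +120.341°, shortest Δλ = 6.018° (east) — does not cross 180°.
Leg 5: +120.341° → +85.262°, shortest Δλ = -35.079° (west) — does not cross 180°.
Total crossings: 2.

2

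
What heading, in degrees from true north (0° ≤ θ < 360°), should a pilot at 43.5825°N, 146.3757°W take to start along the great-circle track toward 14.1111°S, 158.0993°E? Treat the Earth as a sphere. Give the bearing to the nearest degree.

235°

Δλ = 158.0993 − -146.3757 = 304.4750°; wrapped into (−180°, 180°]: -55.5250°.
θ = atan2( sin Δλ · cos φ₂ , cos φ₁ · sin φ₂ − sin φ₁ · cos φ₂ · cos Δλ )
  = atan2(-0.79950, -0.55506) = -124.771° → normalised to [0°, 360°): 235.229°.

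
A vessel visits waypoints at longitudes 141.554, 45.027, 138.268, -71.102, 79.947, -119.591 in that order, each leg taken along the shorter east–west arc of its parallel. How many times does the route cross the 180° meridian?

Leg 1: +141.554° → +45.027°, shortest Δλ = -96.527° (west) — does not cross 180°.
Leg 2: +45.027° → +138.268°, shortest Δλ = 93.241° (east) — does not cross 180°.
Leg 3: +138.268° → -71.102°, shortest Δλ = 150.63° (east) — crosses 180°.
Leg 4: -71.102° → +79.947°, shortest Δλ = 151.049° (east) — does not cross 180°.
Leg 5: +79.947° → -119.591°, shortest Δλ = 160.462° (east) — crosses 180°.
Total crossings: 2.

2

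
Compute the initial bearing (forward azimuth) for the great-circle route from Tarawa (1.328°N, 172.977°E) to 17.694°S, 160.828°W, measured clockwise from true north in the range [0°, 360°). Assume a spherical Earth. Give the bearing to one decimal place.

127.6°

Δλ = -160.828 − 172.977 = -333.805°; wrapped into (−180°, 180°]: 26.195°.
θ = atan2( sin Δλ · cos φ₂ , cos φ₁ · sin φ₂ − sin φ₁ · cos φ₂ · cos Δλ )
  = atan2(0.42055, -0.32366) = 127.583° → normalised to [0°, 360°): 127.583°.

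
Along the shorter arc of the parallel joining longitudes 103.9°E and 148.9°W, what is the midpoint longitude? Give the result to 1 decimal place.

Signed shortest Δλ from +103.9° to -148.9° is +107.2°.
Midpoint longitude = +103.9° + (+107.2°)/2 = +103.9° + 53.6° = +157.5°.
(The naïve average (+103.9 + -148.9)/2 = -22.5° is on the wrong side of the globe.)

157.5°E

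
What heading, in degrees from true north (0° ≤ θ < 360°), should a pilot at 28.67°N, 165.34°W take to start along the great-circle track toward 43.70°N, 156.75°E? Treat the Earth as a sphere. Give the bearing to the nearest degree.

Δλ = 156.75 − -165.34 = 322.09°; wrapped into (−180°, 180°]: -37.91°.
θ = atan2( sin Δλ · cos φ₂ , cos φ₁ · sin φ₂ − sin φ₁ · cos φ₂ · cos Δλ )
  = atan2(-0.44421, 0.33252) = -53.183° → normalised to [0°, 360°): 306.817°.

307°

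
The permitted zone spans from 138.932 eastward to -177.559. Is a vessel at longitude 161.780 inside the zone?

Yes

Band width going east from +138.932° to -177.559°: ((-177.559 − 138.932) mod 360) = 43.509°.
Offset of +161.780° east of the west edge: ((161.780 − 138.932) mod 360) = 22.848°.
22.848° ≤ 43.509° ⇒ inside.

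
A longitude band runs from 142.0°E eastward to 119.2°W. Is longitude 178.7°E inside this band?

Band width going east from +142.0° to -119.2°: ((-119.2 − 142.0) mod 360) = 98.8°.
Offset of +178.7° east of the west edge: ((178.7 − 142.0) mod 360) = 36.7°.
36.7° ≤ 98.8° ⇒ inside.

Yes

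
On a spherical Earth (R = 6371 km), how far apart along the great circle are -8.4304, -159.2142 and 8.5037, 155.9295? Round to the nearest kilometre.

Δλ = 155.9295 − -159.2142 = 315.1437°; wrapped into (−180°, 180°]: -44.8563°.
Δφ = 8.5037 − -8.4304 = 16.9341°.
a = sin²(Δφ/2) + cos φ₁ · cos φ₂ · sin²(Δλ/2) = 0.164085.
c = 2·atan2(√a, √(1−a)) = 0.83412 rad → d = 6371·c ≈ 5314.18 km.

5314 km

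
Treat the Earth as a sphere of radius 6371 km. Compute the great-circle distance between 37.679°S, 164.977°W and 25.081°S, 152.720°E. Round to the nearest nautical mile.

2275 nmi

Δλ = 152.720 − -164.977 = 317.697°; wrapped into (−180°, 180°]: -42.303°.
Δφ = -25.081 − -37.679 = 12.598°.
a = sin²(Δφ/2) + cos φ₁ · cos φ₂ · sin²(Δλ/2) = 0.105369.
c = 2·atan2(√a, √(1−a)) = 0.66119 rad → d = 6371·c ≈ 4212.45 km ≈ 2274.54 nmi.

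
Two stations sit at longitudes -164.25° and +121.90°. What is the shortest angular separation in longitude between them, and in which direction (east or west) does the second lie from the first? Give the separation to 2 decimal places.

Raw difference: 121.90 − -164.25 = 286.15°.
Normalise into (−180°, 180°]: 286.15° − 360° = -73.85°.
Negative ⇒ the second point lies to the west; separation 73.85°.

73.85° west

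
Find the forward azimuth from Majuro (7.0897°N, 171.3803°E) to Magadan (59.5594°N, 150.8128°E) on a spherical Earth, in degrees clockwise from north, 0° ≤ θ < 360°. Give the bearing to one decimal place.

347.4°

Δλ = 150.8128 − 171.3803 = -20.5675°.
θ = atan2( sin Δλ · cos φ₂ , cos φ₁ · sin φ₂ − sin φ₁ · cos φ₂ · cos Δλ )
  = atan2(-0.17799, 0.79702) = -12.589° → normalised to [0°, 360°): 347.411°.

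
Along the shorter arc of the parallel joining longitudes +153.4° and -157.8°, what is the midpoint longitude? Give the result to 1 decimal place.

+177.8°

Signed shortest Δλ from +153.4° to -157.8° is +48.8°.
Midpoint longitude = +153.4° + (+48.8°)/2 = +153.4° + 24.4° = +177.8°.
(The naïve average (+153.4 + -157.8)/2 = -2.2° is on the wrong side of the globe.)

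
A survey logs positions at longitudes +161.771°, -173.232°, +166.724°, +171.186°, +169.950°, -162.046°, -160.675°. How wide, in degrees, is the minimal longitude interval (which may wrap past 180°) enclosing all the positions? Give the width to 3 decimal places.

37.554°

Sort the longitudes: -173.232°, -162.046°, -160.675°, +161.771°, +166.724°, +169.950°, +171.186°.
Eastward gaps between consecutive values (wrapping around): 11.186°, 1.371°, 322.446°, 4.953°, 3.226°, 1.236°, 15.582°.
Largest gap = 322.446° ⇒ minimal covering band is its complement: 360° − 322.446° = 37.554°.
Band runs from +161.771° eastward to -160.675°, crossing the antimeridian.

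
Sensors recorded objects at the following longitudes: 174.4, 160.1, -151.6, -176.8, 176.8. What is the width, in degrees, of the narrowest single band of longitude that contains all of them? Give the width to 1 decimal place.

48.3°

Sort the longitudes: -176.8°, -151.6°, +160.1°, +174.4°, +176.8°.
Eastward gaps between consecutive values (wrapping around): 25.2°, 311.7°, 14.3°, 2.4°, 6.4°.
Largest gap = 311.7° ⇒ minimal covering band is its complement: 360° − 311.7° = 48.3°.
Band runs from +160.1° eastward to -151.6°, crossing the antimeridian.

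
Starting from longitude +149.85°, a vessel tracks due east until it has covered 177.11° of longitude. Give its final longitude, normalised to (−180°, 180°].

-33.04°

Start at +149.85°; shift +177.11° → +326.96°.
+326.96° lies outside (−180°, 180°]; subtract 360° → -33.04°.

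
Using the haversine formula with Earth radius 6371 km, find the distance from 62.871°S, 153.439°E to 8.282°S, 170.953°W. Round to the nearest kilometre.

Δλ = -170.953 − 153.439 = -324.392°; wrapped into (−180°, 180°]: 35.608°.
Δφ = -8.282 − -62.871 = 54.589°.
a = sin²(Δφ/2) + cos φ₁ · cos φ₂ · sin²(Δλ/2) = 0.252468.
c = 2·atan2(√a, √(1−a)) = 1.05289 rad → d = 6371·c ≈ 6707.94 km.

6708 km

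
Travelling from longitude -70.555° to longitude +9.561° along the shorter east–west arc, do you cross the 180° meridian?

Signed shortest Δλ = ((9.561 − -70.555 + 180) mod 360) − 180 = 80.116°.
Going east by 80.116° from -70.555° reaches +9.561° without touching 180°.

No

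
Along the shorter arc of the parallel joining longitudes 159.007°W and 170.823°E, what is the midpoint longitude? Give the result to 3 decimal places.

174.092°W

Signed shortest Δλ from -159.007° to +170.823° is -30.170°.
Midpoint longitude = -159.007° + (-30.170°)/2 = -159.007° − 15.085° = -174.092°.
(The naïve average (-159.007 + +170.823)/2 = 5.908° is on the wrong side of the globe.)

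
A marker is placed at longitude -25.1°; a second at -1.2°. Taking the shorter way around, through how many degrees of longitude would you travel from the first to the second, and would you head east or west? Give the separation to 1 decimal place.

23.9° east

Raw difference: -1.2 − -25.1 = 23.9°.
Normalise into (−180°, 180°]: 23.9° stays 23.9°.
Positive ⇒ the second point lies to the east; separation 23.9°.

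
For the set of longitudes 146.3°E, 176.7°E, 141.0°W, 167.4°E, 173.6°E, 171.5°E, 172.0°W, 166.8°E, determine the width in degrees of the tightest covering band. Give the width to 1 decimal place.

72.7°

Sort the longitudes: -172.0°, -141.0°, +146.3°, +166.8°, +167.4°, +171.5°, +173.6°, +176.7°.
Eastward gaps between consecutive values (wrapping around): 31.0°, 287.3°, 20.5°, 0.6°, 4.1°, 2.1°, 3.1°, 11.3°.
Largest gap = 287.3° ⇒ minimal covering band is its complement: 360° − 287.3° = 72.7°.
Band runs from +146.3° eastward to -141.0°, crossing the antimeridian.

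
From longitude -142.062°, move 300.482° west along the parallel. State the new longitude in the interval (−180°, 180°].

-82.544°

Start at -142.062°; shift −300.482° → -442.544°.
-442.544° lies outside (−180°, 180°]; add 360° → -82.544°.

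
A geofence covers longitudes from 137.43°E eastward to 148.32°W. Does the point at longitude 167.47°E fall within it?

Yes

Band width going east from +137.43° to -148.32°: ((-148.32 − 137.43) mod 360) = 74.25°.
Offset of +167.47° east of the west edge: ((167.47 − 137.43) mod 360) = 30.04°.
30.04° ≤ 74.25° ⇒ inside.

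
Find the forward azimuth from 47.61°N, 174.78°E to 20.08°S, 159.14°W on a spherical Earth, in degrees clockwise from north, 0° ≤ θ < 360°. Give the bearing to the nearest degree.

Δλ = -159.14 − 174.78 = -333.92°; wrapped into (−180°, 180°]: 26.08°.
θ = atan2( sin Δλ · cos φ₂ , cos φ₁ · sin φ₂ − sin φ₁ · cos φ₂ · cos Δλ )
  = atan2(0.41290, -0.85451) = 154.210° → normalised to [0°, 360°): 154.210°.

154°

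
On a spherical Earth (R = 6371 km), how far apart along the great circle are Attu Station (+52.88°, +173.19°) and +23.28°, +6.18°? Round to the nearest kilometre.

Δλ = 6.18 − 173.19 = -167.01°.
Δφ = 23.28 − 52.88 = -29.60°.
a = sin²(Δφ/2) + cos φ₁ · cos φ₂ · sin²(Δλ/2) = 0.612513.
c = 2·atan2(√a, √(1−a)) = 1.79777 rad → d = 6371·c ≈ 11453.56 km.

11454 km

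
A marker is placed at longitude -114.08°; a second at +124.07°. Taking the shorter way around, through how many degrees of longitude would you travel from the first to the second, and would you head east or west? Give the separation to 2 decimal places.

Raw difference: 124.07 − -114.08 = 238.15°.
Normalise into (−180°, 180°]: 238.15° − 360° = -121.85°.
Negative ⇒ the second point lies to the west; separation 121.85°.

121.85° west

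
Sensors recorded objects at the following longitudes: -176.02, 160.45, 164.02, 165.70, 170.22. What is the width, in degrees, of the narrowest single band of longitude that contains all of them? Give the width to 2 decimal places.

Sort the longitudes: -176.02°, +160.45°, +164.02°, +165.70°, +170.22°.
Eastward gaps between consecutive values (wrapping around): 336.47°, 3.57°, 1.68°, 4.52°, 13.76°.
Largest gap = 336.47° ⇒ minimal covering band is its complement: 360° − 336.47° = 23.53°.
Band runs from +160.45° eastward to -176.02°, crossing the antimeridian.

23.53°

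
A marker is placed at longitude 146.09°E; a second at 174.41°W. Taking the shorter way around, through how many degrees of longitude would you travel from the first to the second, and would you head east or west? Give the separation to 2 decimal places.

Raw difference: -174.41 − 146.09 = -320.5°.
Normalise into (−180°, 180°]: -320.5° + 360° = 39.5°.
Positive ⇒ the second point lies to the east; separation 39.50°.

39.50° east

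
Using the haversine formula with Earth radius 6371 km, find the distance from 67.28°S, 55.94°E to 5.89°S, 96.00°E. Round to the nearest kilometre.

Δλ = 96.00 − 55.94 = 40.06°.
Δφ = -5.89 − -67.28 = 61.39°.
a = sin²(Δφ/2) + cos φ₁ · cos φ₂ · sin²(Δλ/2) = 0.305648.
c = 2·atan2(√a, √(1−a)) = 1.17157 rad → d = 6371·c ≈ 7464.09 km.

7464 km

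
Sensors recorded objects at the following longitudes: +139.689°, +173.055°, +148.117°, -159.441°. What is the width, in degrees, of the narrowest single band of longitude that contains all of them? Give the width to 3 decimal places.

60.870°

Sort the longitudes: -159.441°, +139.689°, +148.117°, +173.055°.
Eastward gaps between consecutive values (wrapping around): 299.130°, 8.428°, 24.938°, 27.504°.
Largest gap = 299.130° ⇒ minimal covering band is its complement: 360° − 299.130° = 60.870°.
Band runs from +139.689° eastward to -159.441°, crossing the antimeridian.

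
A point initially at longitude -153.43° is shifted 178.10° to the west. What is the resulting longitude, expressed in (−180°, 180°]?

+28.47°

Start at -153.43°; shift −178.10° → -331.53°.
-331.53° lies outside (−180°, 180°]; add 360° → +28.47°.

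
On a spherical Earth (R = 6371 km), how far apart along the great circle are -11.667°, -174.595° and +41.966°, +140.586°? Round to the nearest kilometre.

Δλ = 140.586 − -174.595 = 315.181°; wrapped into (−180°, 180°]: -44.819°.
Δφ = 41.966 − -11.667 = 53.633°.
a = sin²(Δφ/2) + cos φ₁ · cos φ₂ · sin²(Δλ/2) = 0.309350.
c = 2·atan2(√a, √(1−a)) = 1.17959 rad → d = 6371·c ≈ 7515.19 km.

7515 km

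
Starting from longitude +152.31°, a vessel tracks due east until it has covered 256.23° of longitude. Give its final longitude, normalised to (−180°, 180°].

Start at +152.31°; shift +256.23° → +408.54°.
+408.54° lies outside (−180°, 180°]; subtract 360° → +48.54°.

+48.54°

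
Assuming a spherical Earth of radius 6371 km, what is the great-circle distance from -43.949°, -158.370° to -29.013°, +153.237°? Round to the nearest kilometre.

4559 km

Δλ = 153.237 − -158.370 = 311.607°; wrapped into (−180°, 180°]: -48.393°.
Δφ = -29.013 − -43.949 = 14.936°.
a = sin²(Δφ/2) + cos φ₁ · cos φ₂ · sin²(Δλ/2) = 0.122662.
c = 2·atan2(√a, √(1−a)) = 0.71564 rad → d = 6371·c ≈ 4559.31 km.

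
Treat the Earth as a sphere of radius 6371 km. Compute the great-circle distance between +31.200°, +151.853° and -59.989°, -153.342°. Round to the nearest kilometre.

11303 km

Δλ = -153.342 − 151.853 = -305.195°; wrapped into (−180°, 180°]: 54.805°.
Δφ = -59.989 − 31.200 = -91.189°.
a = sin²(Δφ/2) + cos φ₁ · cos φ₂ · sin²(Δλ/2) = 0.600997.
c = 2·atan2(√a, √(1−a)) = 1.77419 rad → d = 6371·c ≈ 11303.36 km.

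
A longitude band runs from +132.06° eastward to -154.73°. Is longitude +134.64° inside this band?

Band width going east from +132.06° to -154.73°: ((-154.73 − 132.06) mod 360) = 73.21°.
Offset of +134.64° east of the west edge: ((134.64 − 132.06) mod 360) = 2.58°.
2.58° ≤ 73.21° ⇒ inside.

Yes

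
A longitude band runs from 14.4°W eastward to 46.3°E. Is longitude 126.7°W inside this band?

No

Band width going east from -14.4° to +46.3°: ((46.3 − -14.4) mod 360) = 60.7°.
Offset of -126.7° east of the west edge: ((-126.7 − -14.4) mod 360) = 247.7°.
247.7° > 60.7° ⇒ outside.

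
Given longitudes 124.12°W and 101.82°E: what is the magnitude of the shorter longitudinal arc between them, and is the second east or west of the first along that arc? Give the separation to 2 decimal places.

Raw difference: 101.82 − -124.12 = 225.94°.
Normalise into (−180°, 180°]: 225.94° − 360° = -134.06°.
Negative ⇒ the second point lies to the west; separation 134.06°.

134.06° west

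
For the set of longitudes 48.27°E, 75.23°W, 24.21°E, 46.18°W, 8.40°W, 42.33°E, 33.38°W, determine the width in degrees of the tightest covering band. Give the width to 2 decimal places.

Sort the longitudes: -75.23°, -46.18°, -33.38°, -8.40°, +24.21°, +42.33°, +48.27°.
Eastward gaps between consecutive values (wrapping around): 29.05°, 12.80°, 24.98°, 32.61°, 18.12°, 5.94°, 236.50°.
Largest gap = 236.50° ⇒ minimal covering band is its complement: 360° − 236.50° = 123.50°.
Band runs from -75.23° eastward to +48.27°.

123.50°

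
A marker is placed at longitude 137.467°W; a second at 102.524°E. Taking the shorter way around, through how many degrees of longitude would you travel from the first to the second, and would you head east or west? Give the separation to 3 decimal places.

120.009° west

Raw difference: 102.524 − -137.467 = 239.991°.
Normalise into (−180°, 180°]: 239.991° − 360° = -120.009°.
Negative ⇒ the second point lies to the west; separation 120.009°.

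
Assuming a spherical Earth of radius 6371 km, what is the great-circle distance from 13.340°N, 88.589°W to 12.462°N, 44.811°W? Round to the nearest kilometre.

Δλ = -44.811 − -88.589 = 43.778°.
Δφ = 12.462 − 13.340 = -0.878°.
a = sin²(Δφ/2) + cos φ₁ · cos φ₂ · sin²(Δλ/2) = 0.132109.
c = 2·atan2(√a, √(1−a)) = 0.74398 rad → d = 6371·c ≈ 4739.87 km.

4740 km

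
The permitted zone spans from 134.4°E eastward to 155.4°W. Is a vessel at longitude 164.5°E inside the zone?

Yes

Band width going east from +134.4° to -155.4°: ((-155.4 − 134.4) mod 360) = 70.2°.
Offset of +164.5° east of the west edge: ((164.5 − 134.4) mod 360) = 30.1°.
30.1° ≤ 70.2° ⇒ inside.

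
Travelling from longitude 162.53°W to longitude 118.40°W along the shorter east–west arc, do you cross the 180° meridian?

No

Signed shortest Δλ = ((-118.40 − -162.53 + 180) mod 360) − 180 = 44.13°.
Going east by 44.13° from -162.53° reaches -118.40° without touching 180°.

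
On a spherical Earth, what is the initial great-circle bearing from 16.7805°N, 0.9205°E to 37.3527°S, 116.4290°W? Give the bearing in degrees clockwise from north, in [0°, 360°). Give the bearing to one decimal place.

236.0°

Δλ = -116.4290 − 0.9205 = -117.3495°.
θ = atan2( sin Δλ · cos φ₂ , cos φ₁ · sin φ₂ − sin φ₁ · cos φ₂ · cos Δλ )
  = atan2(-0.70606, -0.47545) = -123.956° → normalised to [0°, 360°): 236.044°.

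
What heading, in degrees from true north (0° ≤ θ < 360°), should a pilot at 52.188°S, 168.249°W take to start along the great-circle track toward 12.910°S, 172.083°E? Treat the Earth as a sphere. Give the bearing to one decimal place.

330.8°

Δλ = 172.083 − -168.249 = 340.332°; wrapped into (−180°, 180°]: -19.668°.
θ = atan2( sin Δλ · cos φ₂ , cos φ₁ · sin φ₂ − sin φ₁ · cos φ₂ · cos Δλ )
  = atan2(-0.32806, 0.58816) = -29.152° → normalised to [0°, 360°): 330.848°.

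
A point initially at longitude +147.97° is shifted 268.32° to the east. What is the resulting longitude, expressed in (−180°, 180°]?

+56.29°

Start at +147.97°; shift +268.32° → +416.29°.
+416.29° lies outside (−180°, 180°]; subtract 360° → +56.29°.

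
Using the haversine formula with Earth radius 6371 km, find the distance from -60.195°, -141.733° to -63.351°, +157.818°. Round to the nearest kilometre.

3079 km

Δλ = 157.818 − -141.733 = 299.551°; wrapped into (−180°, 180°]: -60.449°.
Δφ = -63.351 − -60.195 = -3.156°.
a = sin²(Δφ/2) + cos φ₁ · cos φ₂ · sin²(Δλ/2) = 0.057251.
c = 2·atan2(√a, √(1−a)) = 0.48323 rad → d = 6371·c ≈ 3078.67 km.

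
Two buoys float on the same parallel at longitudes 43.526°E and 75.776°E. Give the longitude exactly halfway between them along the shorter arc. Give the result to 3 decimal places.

59.651°E

Signed shortest Δλ from +43.526° to +75.776° is +32.250°.
Midpoint longitude = +43.526° + (+32.250°)/2 = +43.526° + 16.125° = +59.651°.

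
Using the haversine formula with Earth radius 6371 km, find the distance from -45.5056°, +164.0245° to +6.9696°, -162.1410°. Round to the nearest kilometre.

6736 km

Δλ = -162.1410 − 164.0245 = -326.1655°; wrapped into (−180°, 180°]: 33.8345°.
Δφ = 6.9696 − -45.5056 = 52.4752°.
a = sin²(Δφ/2) + cos φ₁ · cos φ₂ · sin²(Δλ/2) = 0.254353.
c = 2·atan2(√a, √(1−a)) = 1.05722 rad → d = 6371·c ≈ 6735.56 km.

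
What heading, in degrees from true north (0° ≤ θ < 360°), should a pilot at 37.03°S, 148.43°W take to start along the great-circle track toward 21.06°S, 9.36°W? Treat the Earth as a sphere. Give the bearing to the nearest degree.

139°

Δλ = -9.36 − -148.43 = 139.07°.
θ = atan2( sin Δλ · cos φ₂ , cos φ₁ · sin φ₂ − sin φ₁ · cos φ₂ · cos Δλ )
  = atan2(0.61138, -0.71147) = 139.327° → normalised to [0°, 360°): 139.327°.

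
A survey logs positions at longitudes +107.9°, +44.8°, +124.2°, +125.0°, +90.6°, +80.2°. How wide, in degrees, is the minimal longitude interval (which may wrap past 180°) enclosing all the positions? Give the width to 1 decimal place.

80.2°

Sort the longitudes: +44.8°, +80.2°, +90.6°, +107.9°, +124.2°, +125.0°.
Eastward gaps between consecutive values (wrapping around): 35.4°, 10.4°, 17.3°, 16.3°, 0.8°, 279.8°.
Largest gap = 279.8° ⇒ minimal covering band is its complement: 360° − 279.8° = 80.2°.
Band runs from +44.8° eastward to +125.0°.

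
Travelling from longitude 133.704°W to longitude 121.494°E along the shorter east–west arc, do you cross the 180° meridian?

Naïve |121.494 − -133.704| = 255.198° > 180°, so the shorter arc goes the other way round — across 180°.
Signed shortest Δλ = ((121.494 − -133.704 + 180) mod 360) − 180 = -104.802°.
Going west by 104.802° from -133.704° passes through 180° before reaching +121.494°.

Yes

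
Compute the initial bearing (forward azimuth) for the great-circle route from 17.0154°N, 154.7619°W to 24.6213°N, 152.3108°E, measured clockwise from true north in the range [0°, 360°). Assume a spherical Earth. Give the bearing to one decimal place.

288.2°

Δλ = 152.3108 − -154.7619 = 307.0727°; wrapped into (−180°, 180°]: -52.9273°.
θ = atan2( sin Δλ · cos φ₂ , cos φ₁ · sin φ₂ − sin φ₁ · cos φ₂ · cos Δλ )
  = atan2(-0.72533, 0.23802) = -71.833° → normalised to [0°, 360°): 288.167°.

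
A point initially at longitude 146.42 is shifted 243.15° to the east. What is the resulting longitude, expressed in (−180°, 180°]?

Start at +146.42°; shift +243.15° → +389.57°.
+389.57° lies outside (−180°, 180°]; subtract 360° → +29.57°.

+29.57°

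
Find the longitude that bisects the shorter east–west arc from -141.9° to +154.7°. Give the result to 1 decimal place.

Signed shortest Δλ from -141.9° to +154.7° is -63.4°.
Midpoint longitude = -141.9° + (-63.4°)/2 = -141.9° − 31.7° = -173.6°.
(The naïve average (-141.9 + +154.7)/2 = 6.4° is on the wrong side of the globe.)

-173.6°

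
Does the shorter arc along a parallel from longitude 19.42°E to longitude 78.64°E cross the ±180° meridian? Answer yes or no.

Signed shortest Δλ = ((78.64 − 19.42 + 180) mod 360) − 180 = 59.22°.
Going east by 59.22° from +19.42° reaches +78.64° without touching 180°.

No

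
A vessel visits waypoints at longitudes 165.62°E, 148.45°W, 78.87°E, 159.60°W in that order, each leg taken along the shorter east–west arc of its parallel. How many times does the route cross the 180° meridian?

Leg 1: +165.62° → -148.45°, shortest Δλ = 45.93° (east) — crosses 180°.
Leg 2: -148.45° → +78.87°, shortest Δλ = -132.68° (west) — crosses 180°.
Leg 3: +78.87° → -159.60°, shortest Δλ = 121.53° (east) — crosses 180°.
Total crossings: 3.

3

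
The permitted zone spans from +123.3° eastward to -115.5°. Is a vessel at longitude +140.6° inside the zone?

Band width going east from +123.3° to -115.5°: ((-115.5 − 123.3) mod 360) = 121.2°.
Offset of +140.6° east of the west edge: ((140.6 − 123.3) mod 360) = 17.3°.
17.3° ≤ 121.2° ⇒ inside.

Yes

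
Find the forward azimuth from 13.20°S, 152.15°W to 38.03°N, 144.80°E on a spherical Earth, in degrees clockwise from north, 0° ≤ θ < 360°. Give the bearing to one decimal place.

Δλ = 144.80 − -152.15 = 296.95°; wrapped into (−180°, 180°]: -63.05°.
θ = atan2( sin Δλ · cos φ₂ , cos φ₁ · sin φ₂ − sin φ₁ · cos φ₂ · cos Δλ )
  = atan2(-0.70215, 0.68132) = -45.863° → normalised to [0°, 360°): 314.137°.

314.1°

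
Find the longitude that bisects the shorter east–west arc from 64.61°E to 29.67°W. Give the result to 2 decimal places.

Signed shortest Δλ from +64.61° to -29.67° is -94.28°.
Midpoint longitude = +64.61° + (-94.28°)/2 = +64.61° − 47.14° = +17.47°.

17.47°E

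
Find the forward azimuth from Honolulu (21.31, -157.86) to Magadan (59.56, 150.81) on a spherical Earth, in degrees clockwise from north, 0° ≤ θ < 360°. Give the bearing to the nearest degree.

330°

Δλ = 150.81 − -157.86 = 308.67°; wrapped into (−180°, 180°]: -51.33°.
θ = atan2( sin Δλ · cos φ₂ , cos φ₁ · sin φ₂ − sin φ₁ · cos φ₂ · cos Δλ )
  = atan2(-0.39556, 0.68817) = -29.890° → normalised to [0°, 360°): 330.110°.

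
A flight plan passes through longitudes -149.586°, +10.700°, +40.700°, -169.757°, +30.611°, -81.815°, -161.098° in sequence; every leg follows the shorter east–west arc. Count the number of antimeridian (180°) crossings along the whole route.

2

Leg 1: -149.586° → +10.700°, shortest Δλ = 160.286° (east) — does not cross 180°.
Leg 2: +10.700° → +40.700°, shortest Δλ = 30.0° (east) — does not cross 180°.
Leg 3: +40.700° → -169.757°, shortest Δλ = 149.543° (east) — crosses 180°.
Leg 4: -169.757° → +30.611°, shortest Δλ = -159.632° (west) — crosses 180°.
Leg 5: +30.611° → -81.815°, shortest Δλ = -112.426° (west) — does not cross 180°.
Leg 6: -81.815° → -161.098°, shortest Δλ = -79.283° (west) — does not cross 180°.
Total crossings: 2.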